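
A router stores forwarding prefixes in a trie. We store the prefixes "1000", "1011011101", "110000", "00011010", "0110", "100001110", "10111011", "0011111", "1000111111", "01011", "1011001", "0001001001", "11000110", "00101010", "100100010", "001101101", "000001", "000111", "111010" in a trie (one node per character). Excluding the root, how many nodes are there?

Trace insertions, counting only characters that open a new branch:
  "1000" → 4 new (1, 0, 0, 0)
  "1011011101" → prefix "10" already present; 8 new (1, 1, 0, 1, 1, 1, 0, 1)
  "110000" → prefix "1" already present; 5 new (1, 0, 0, 0, 0)
  "00011010" → 8 new (0, 0, 0, 1, 1, 0, 1, 0)
  "0110" → prefix "0" already present; 3 new (1, 1, 0)
  "100001110" → prefix "1000" already present; 5 new (0, 1, 1, 1, 0)
  "10111011" → prefix "1011" already present; 4 new (1, 0, 1, 1)
  "0011111" → prefix "00" already present; 5 new (1, 1, 1, 1, 1)
  "1000111111" → prefix "1000" already present; 6 new (1, 1, 1, 1, 1, 1)
  "01011" → prefix "01" already present; 3 new (0, 1, 1)
  "1011001" → prefix "10110" already present; 2 new (0, 1)
  "0001001001" → prefix "0001" already present; 6 new (0, 0, 1, 0, 0, 1)
  "11000110" → prefix "11000" already present; 3 new (1, 1, 0)
  "00101010" → prefix "001" already present; 5 new (0, 1, 0, 1, 0)
  "100100010" → prefix "100" already present; 6 new (1, 0, 0, 0, 1, 0)
  "001101101" → prefix "0011" already present; 5 new (0, 1, 1, 0, 1)
  "000001" → prefix "000" already present; 3 new (0, 0, 1)
  "000111" → prefix "00011" already present; 1 new (1)
  "111010" → prefix "11" already present; 4 new (1, 0, 1, 0)
Total nodes = 4 + 8 + 5 + 8 + 3 + 5 + 4 + 5 + 6 + 3 + 2 + 6 + 3 + 5 + 6 + 5 + 3 + 1 + 4 = 86

86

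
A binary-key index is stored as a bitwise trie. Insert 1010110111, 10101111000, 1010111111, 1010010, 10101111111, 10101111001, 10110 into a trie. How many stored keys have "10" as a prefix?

Filter for entries beginning with "10":
Matches: "1010010", "1010110111", "10101111000", "10101111001", "1010111111", "10101111111", "10110"
Count: 7

7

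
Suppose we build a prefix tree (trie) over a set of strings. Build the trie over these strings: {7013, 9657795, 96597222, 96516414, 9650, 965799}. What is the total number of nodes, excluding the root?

24

For each word, the new-node count is its length minus the longest prefix already in the trie:
  "7013" → 4 new (7, 0, 1, 3)
  "9657795" → 7 new (9, 6, 5, 7, 7, 9, 5)
  "96597222" → prefix "965" already present; 5 new (9, 7, 2, 2, 2)
  "96516414" → prefix "965" already present; 5 new (1, 6, 4, 1, 4)
  "9650" → prefix "965" already present; 1 new (0)
  "965799" → prefix "9657" already present; 2 new (9, 9)
Total nodes = 4 + 7 + 5 + 5 + 1 + 2 = 24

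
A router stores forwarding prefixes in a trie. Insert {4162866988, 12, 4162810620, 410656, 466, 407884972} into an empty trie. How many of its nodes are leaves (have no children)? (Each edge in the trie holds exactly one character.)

Leaves are exactly the stored words that no other stored word extends.
Those words: "12", "407884972", "410656", "4162810620", "4162866988", "466"
Leaf count: 6

6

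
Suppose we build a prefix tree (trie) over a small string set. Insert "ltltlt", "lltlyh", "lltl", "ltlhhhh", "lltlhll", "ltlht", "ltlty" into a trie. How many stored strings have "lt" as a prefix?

Traverse to the node for "lt", then collect every word in that subtree.
Words under "lt": ltlhhhh, ltlht, ltltlt, ltlty
Count: 4

4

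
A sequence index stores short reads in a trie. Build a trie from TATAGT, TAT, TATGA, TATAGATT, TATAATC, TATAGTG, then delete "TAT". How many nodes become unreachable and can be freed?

Walk "TAT" from the leaf back toward the root, removing each node that no remaining word uses.
Every node on "TAT" is still needed (e.g. by "TATAGT"), so nothing is freed.
Nodes removed: 0

0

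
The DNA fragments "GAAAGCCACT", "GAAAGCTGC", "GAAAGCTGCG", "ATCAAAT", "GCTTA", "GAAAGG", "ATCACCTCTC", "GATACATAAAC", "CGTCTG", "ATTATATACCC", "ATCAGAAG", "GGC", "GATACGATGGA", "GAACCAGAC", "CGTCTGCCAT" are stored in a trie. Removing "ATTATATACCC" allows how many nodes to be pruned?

Walk "ATTATATACCC" from the leaf back toward the root, removing each node that no remaining word uses.
The suffix "TATATACCC" (9 nodes) is used only by "ATTATATACCC"; the node for "AT" still has the child "C", so pruning stops there.
Nodes removed: 9

9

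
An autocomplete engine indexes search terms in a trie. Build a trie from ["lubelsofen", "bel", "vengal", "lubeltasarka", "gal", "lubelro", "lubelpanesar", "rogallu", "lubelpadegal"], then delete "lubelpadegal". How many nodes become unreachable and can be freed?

5

A node on "lubelpadegal"'s path can go only if nothing else ends at it or branches off below it.
The suffix "degal" (5 nodes) is used only by "lubelpadegal"; the node for "lubelpa" still has the child "n", so pruning stops there.
Nodes removed: 5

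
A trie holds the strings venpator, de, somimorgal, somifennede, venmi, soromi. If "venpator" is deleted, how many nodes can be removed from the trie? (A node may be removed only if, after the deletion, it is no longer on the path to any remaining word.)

A node on "venpator"'s path can go only if nothing else ends at it or branches off below it.
The suffix "pator" (5 nodes) is used only by "venpator"; the node for "ven" still has the child "m", so pruning stops there.
Nodes removed: 5

5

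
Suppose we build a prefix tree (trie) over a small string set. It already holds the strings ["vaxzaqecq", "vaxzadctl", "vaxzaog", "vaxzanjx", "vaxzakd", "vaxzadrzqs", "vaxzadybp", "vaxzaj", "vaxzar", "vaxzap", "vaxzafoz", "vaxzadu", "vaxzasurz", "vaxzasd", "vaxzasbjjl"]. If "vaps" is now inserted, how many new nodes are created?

Walking "vaps" from the root, the first 2 characters ("va") follow existing edges; "p" is the first miss.
So 4 − 2 = 2 new nodes.

2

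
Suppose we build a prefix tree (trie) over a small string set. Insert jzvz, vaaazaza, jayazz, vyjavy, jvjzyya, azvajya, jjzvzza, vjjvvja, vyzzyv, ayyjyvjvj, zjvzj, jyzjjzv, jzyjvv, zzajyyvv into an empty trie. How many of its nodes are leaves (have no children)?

Leaves are exactly the stored words that no other stored word extends.
Those words: "ayyjyvjvj", "azvajya", "jayazz", "jjzvzza", "jvjzyya", "jyzjjzv", "jzvz", "jzyjvv", "vaaazaza", "vjjvvja", "vyjavy", "vyzzyv", "zjvzj", "zzajyyvv"
Leaf count: 14

14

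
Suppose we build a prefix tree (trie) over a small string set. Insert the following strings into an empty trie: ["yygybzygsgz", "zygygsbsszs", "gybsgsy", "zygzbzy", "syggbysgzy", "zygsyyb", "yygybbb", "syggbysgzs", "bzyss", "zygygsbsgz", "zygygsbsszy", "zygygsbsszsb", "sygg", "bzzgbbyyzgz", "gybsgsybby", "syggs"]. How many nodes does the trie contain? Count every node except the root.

72

Insert word by word; a character creates a node only if that edge doesn't already exist:
  "yygybzygsgz" → 11 new (y, y, g, y, b, z, y, g, s, g, z)
  "zygygsbsszs" → 11 new (z, y, g, y, g, s, b, s, s, z, s)
  "gybsgsy" → 7 new (g, y, b, s, g, s, y)
  "zygzbzy" → prefix "zyg" already present; 4 new (z, b, z, y)
  "syggbysgzy" → 10 new (s, y, g, g, b, y, s, g, z, y)
  "zygsyyb" → prefix "zyg" already present; 4 new (s, y, y, b)
  "yygybbb" → prefix "yygyb" already present; 2 new (b, b)
  "syggbysgzs" → prefix "syggbysgz" already present; 1 new (s)
  "bzyss" → 5 new (b, z, y, s, s)
  "zygygsbsgz" → prefix "zygygsbs" already present; 2 new (g, z)
  "zygygsbsszy" → prefix "zygygsbssz" already present; 1 new (y)
  "zygygsbsszsb" → prefix "zygygsbsszs" already present; 1 new (b)
  "sygg" → prefix "sygg" already present; 0 new (none)
  "bzzgbbyyzgz" → prefix "bz" already present; 9 new (z, g, b, b, y, y, z, g, z)
  "gybsgsybby" → prefix "gybsgsy" already present; 3 new (b, b, y)
  "syggs" → prefix "sygg" already present; 1 new (s)
Total nodes = 11 + 11 + 7 + 4 + 10 + 4 + 2 + 1 + 5 + 2 + 1 + 1 + 0 + 9 + 3 + 1 = 72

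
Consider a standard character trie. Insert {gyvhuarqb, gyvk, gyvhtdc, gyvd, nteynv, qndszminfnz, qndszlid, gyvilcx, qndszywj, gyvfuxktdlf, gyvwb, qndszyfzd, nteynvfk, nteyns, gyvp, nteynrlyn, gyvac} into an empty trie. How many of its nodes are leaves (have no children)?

A leaf is a node with no children — equivalently, the end of a word that is not a proper prefix of any other stored word.
Those words: "gyvac", "gyvd", "gyvfuxktdlf", "gyvhtdc", "gyvhuarqb", "gyvilcx", "gyvk", "gyvp", "gyvwb", "nteynrlyn", "nteyns", "nteynvfk", "qndszlid", "qndszminfnz", "qndszyfzd", "qndszywj"
Leaf count: 16

16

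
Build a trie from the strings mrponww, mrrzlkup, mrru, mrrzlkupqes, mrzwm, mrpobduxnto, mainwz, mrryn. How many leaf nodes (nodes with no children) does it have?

A leaf is a node with no children — equivalently, the end of a word that is not a proper prefix of any other stored word.
Those words: "mainwz", "mrpobduxnto", "mrponww", "mrru", "mrryn", "mrrzlkupqes", "mrzwm"
Leaf count: 7

7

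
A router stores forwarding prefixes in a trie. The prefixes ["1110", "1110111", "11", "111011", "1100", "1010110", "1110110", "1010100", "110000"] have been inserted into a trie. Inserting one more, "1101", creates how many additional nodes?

The longest prefix of "1101" already in the trie is "110" (length 3).
Each of the 1 remaining characters creates one node.

1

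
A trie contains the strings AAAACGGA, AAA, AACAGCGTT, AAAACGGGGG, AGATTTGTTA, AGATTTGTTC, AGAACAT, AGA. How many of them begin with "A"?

8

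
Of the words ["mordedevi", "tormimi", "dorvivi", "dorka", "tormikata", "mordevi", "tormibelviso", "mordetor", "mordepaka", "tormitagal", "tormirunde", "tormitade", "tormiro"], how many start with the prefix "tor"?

7

Traverse to the node for "tor", then collect every word in that subtree.
Words under "tor": tormibelviso, tormikata, tormimi, tormiro, tormirunde, tormitade, tormitagal
Count: 7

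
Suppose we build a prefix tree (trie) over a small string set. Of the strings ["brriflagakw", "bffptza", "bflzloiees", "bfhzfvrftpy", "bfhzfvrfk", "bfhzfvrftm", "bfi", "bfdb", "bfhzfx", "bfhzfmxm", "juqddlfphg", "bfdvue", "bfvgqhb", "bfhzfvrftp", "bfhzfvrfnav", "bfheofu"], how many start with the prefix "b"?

15

Walk to "b"; the words in its subtree are exactly those with that prefix.
Words under "b": bfdb, bfdvue, bffptza, bfheofu, bfhzfmxm, bfhzfvrfk, bfhzfvrfnav, bfhzfvrftm, bfhzfvrftp, bfhzfvrftpy, bfhzfx, bfi, bflzloiees, bfvgqhb, brriflagakw
Count: 15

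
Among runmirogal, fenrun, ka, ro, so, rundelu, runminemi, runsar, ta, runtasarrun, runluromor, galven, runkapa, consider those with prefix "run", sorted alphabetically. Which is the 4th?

runminemi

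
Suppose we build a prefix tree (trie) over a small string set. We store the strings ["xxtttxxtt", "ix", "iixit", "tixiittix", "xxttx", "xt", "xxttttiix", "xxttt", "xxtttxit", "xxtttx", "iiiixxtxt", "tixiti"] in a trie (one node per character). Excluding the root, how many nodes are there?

Trace insertions, counting only characters that open a new branch:
  "xxtttxxtt" → 9 new (x, x, t, t, t, x, x, t, t)
  "ix" → 2 new (i, x)
  "iixit" → prefix "i" already present; 4 new (i, x, i, t)
  "tixiittix" → 9 new (t, i, x, i, i, t, t, i, x)
  "xxttx" → prefix "xxtt" already present; 1 new (x)
  "xt" → prefix "x" already present; 1 new (t)
  "xxttttiix" → prefix "xxttt" already present; 4 new (t, i, i, x)
  "xxttt" → prefix "xxttt" already present; 0 new (none)
  "xxtttxit" → prefix "xxtttx" already present; 2 new (i, t)
  "xxtttx" → prefix "xxtttx" already present; 0 new (none)
  "iiiixxtxt" → prefix "ii" already present; 7 new (i, i, x, x, t, x, t)
  "tixiti" → prefix "tixi" already present; 2 new (t, i)
Total nodes = 9 + 2 + 4 + 9 + 1 + 1 + 4 + 0 + 2 + 0 + 7 + 2 = 41

41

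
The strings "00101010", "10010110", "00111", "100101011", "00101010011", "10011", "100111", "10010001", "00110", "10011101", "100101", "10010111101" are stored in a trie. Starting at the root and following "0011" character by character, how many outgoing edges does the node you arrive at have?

2

The children of the "0011" node are the distinct next characters among strings starting with "0011".
Distinct next characters after "0011": 0, 1.
That node has 2 child edges.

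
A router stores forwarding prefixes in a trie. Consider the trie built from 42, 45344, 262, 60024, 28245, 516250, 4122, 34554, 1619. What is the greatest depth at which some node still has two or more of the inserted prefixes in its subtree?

Equivalently: take the maximum, over all pairs, of their longest common prefix length.
"262" and "28245" agree on "2" (1 characters) before diverging; nothing deeper is shared.
Longest shared-prefix length: 1

1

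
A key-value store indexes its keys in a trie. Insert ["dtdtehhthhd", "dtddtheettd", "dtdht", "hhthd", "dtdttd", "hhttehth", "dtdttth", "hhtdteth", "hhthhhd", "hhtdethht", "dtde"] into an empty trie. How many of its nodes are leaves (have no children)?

Leaves are exactly the stored words that no other stored word extends.
Those words: "dtddtheettd", "dtde", "dtdht", "dtdtehhthhd", "dtdttd", "dtdttth", "hhtdethht", "hhtdteth", "hhthd", "hhthhhd", "hhttehth"
Leaf count: 11

11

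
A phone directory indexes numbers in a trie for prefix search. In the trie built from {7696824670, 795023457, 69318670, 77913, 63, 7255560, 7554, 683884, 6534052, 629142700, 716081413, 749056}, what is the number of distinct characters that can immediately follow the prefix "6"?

Walk "6" from the root, arriving at one node.
Characters that immediately follow "6" among the stored strings: {2, 3, 5, 8, 9}.
That node has 5 child edges.

5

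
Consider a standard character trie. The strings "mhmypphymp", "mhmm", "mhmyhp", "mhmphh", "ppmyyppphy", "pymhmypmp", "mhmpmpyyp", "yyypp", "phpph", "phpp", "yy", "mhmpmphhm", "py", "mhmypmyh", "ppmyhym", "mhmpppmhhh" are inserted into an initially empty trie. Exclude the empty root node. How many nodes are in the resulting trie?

For each word, the new-node count is its length minus the longest prefix already in the trie:
  "mhmypphymp" → 10 new (m, h, m, y, p, p, h, y, m, p)
  "mhmm" → prefix "mhm" already present; 1 new (m)
  "mhmyhp" → prefix "mhmy" already present; 2 new (h, p)
  "mhmphh" → prefix "mhm" already present; 3 new (p, h, h)
  "ppmyyppphy" → 10 new (p, p, m, y, y, p, p, p, h, y)
  "pymhmypmp" → prefix "p" already present; 8 new (y, m, h, m, y, p, m, p)
  "mhmpmpyyp" → prefix "mhmp" already present; 5 new (m, p, y, y, p)
  "yyypp" → 5 new (y, y, y, p, p)
  "phpph" → prefix "p" already present; 4 new (h, p, p, h)
  "phpp" → prefix "phpp" already present; 0 new (none)
  "yy" → prefix "yy" already present; 0 new (none)
  "mhmpmphhm" → prefix "mhmpmp" already present; 3 new (h, h, m)
  "py" → prefix "py" already present; 0 new (none)
  "mhmypmyh" → prefix "mhmyp" already present; 3 new (m, y, h)
  "ppmyhym" → prefix "ppmy" already present; 3 new (h, y, m)
  "mhmpppmhhh" → prefix "mhmp" already present; 6 new (p, p, m, h, h, h)
Total nodes = 10 + 1 + 2 + 3 + 10 + 8 + 5 + 5 + 4 + 0 + 0 + 3 + 0 + 3 + 3 + 6 = 63

63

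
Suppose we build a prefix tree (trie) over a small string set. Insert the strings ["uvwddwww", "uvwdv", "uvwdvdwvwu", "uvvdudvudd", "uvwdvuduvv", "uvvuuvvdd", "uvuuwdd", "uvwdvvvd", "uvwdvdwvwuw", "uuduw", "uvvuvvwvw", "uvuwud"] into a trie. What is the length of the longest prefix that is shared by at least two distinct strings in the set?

Equivalently: take the maximum, over all pairs, of their longest common prefix length.
e.g. "uvwdvdwvwu" and "uvwdvdwvwuw" share the prefix "uvwdvdwvwu" of length 10; no pair shares a longer one.
Longest shared-prefix length: 10

10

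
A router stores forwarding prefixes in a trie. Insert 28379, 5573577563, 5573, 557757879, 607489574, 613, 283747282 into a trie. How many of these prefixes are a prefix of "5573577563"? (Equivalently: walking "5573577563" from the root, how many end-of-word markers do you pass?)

2

Check each prefix of "5573577563" against the stored set — each match is an end-marker on the path.
Prefixes of the query that are stored words: "5573", "5573577563"
Count: 2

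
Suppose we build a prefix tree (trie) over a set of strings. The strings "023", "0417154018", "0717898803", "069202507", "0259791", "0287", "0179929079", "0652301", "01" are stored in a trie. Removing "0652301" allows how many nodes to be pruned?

5

Walk "0652301" from the leaf back toward the root, removing each node that no remaining word uses.
The suffix "52301" (5 nodes) is used only by "0652301"; the node for "06" still has the child "9", so pruning stops there.
Nodes removed: 5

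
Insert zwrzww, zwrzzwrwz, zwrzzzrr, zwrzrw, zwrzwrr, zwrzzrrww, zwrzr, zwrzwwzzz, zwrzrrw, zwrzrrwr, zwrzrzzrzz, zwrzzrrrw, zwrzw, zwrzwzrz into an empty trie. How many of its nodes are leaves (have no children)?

10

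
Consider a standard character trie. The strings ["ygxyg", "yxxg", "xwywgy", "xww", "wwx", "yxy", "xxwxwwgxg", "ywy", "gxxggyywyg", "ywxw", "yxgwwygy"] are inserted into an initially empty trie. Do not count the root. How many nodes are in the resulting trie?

Count nodes per top-level branch (shared prefixes stored once):
  'g'-branch (gxxggyywyg): 10 nodes
  'w'-branch (wwx): 3 nodes
  'x'-branch (xww, xwywgy, xxwxwwgxg): 15 nodes
  'y'-branch (ygxyg, ywxw, ywy, yxgwwygy, yxxg, yxy): 19 nodes
Sum: 47

47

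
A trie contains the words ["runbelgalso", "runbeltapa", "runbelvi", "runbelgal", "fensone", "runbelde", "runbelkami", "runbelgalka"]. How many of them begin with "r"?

Traverse to the node for "r", then collect every word in that subtree.
Matches: "runbelde", "runbelgal", "runbelgalka", "runbelgalso", "runbelkami", "runbeltapa", "runbelvi"
Count: 7

7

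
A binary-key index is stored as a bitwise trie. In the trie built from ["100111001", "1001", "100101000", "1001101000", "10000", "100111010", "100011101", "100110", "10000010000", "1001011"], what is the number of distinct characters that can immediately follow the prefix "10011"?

2

The children of the "10011" node are the distinct next characters among strings starting with "10011".
Characters that immediately follow "10011" among the stored strings: {0, 1}.
That node has 2 child edges.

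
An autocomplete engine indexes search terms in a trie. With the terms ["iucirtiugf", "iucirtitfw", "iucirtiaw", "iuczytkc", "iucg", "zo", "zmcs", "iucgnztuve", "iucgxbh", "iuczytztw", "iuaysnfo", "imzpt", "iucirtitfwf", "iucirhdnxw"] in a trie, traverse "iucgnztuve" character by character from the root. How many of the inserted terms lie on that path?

2

Traverse "iucgnztuve" character by character; count nodes along the way that are marked as word ends.
Prefixes of the query that are stored words: "iucg", "iucgnztuve"
Count: 2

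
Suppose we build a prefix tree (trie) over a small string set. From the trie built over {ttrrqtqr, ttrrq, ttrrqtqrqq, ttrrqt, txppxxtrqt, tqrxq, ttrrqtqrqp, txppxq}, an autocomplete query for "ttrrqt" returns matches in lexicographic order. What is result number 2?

Filter for "ttrrqt…" and sort: "ttrrqt", "ttrrqtqr", "ttrrqtqrqp", "ttrrqtqrqq"
The 2nd is ttrrqtqr.

ttrrqtqr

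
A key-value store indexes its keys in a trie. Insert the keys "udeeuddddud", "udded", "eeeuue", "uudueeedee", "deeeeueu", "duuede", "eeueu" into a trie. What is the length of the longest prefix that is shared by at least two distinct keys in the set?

The deepest shared node is where two words last agree before diverging.
"eeeuue" and "eeueu" agree on "ee" (2 characters) before diverging; nothing deeper is shared.
Longest shared-prefix length: 2

2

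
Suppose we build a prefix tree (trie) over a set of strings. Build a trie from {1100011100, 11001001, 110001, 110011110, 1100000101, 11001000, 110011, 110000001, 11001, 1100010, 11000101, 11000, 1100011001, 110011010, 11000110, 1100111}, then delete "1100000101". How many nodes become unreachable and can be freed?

3

After clearing the end-marker at "1100000101", prune upward until reaching a node still needed by another word.
The suffix "101" (3 nodes) is used only by "1100000101"; the node for "1100000" still has the child "0", so pruning stops there.
Nodes removed: 3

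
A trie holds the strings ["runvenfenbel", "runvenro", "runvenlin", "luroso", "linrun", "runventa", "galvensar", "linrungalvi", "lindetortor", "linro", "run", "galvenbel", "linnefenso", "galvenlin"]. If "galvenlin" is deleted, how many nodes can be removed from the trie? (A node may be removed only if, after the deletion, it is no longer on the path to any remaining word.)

3

After clearing the end-marker at "galvenlin", prune upward until reaching a node still needed by another word.
The suffix "lin" (3 nodes) is used only by "galvenlin"; the node for "galven" still has the child "s", so pruning stops there.
Nodes removed: 3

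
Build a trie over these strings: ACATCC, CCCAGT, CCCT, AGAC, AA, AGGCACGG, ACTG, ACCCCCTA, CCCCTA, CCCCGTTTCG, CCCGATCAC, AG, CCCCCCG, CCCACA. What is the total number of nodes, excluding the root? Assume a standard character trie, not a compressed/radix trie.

51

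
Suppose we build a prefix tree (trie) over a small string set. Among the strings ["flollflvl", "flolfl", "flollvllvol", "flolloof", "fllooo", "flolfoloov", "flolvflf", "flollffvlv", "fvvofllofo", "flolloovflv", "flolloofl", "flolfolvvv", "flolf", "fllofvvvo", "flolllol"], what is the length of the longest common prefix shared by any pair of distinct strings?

The deepest shared node is where two words last agree before diverging.
e.g. "flolloof" and "flolloofl" share the prefix "flolloof" of length 8; no pair shares a longer one.
Longest shared-prefix length: 8

8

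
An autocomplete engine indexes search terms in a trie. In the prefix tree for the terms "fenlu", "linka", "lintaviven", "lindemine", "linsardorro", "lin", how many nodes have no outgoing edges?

5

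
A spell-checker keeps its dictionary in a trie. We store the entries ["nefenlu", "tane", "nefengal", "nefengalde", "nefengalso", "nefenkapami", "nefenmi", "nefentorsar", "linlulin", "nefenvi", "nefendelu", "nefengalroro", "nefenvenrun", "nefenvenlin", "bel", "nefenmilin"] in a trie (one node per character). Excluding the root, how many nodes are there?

Insert word by word; a character creates a node only if that edge doesn't already exist:
  "nefenlu" → 7 new (n, e, f, e, n, l, u)
  "tane" → 4 new (t, a, n, e)
  "nefengal" → prefix "nefen" already present; 3 new (g, a, l)
  "nefengalde" → prefix "nefengal" already present; 2 new (d, e)
  "nefengalso" → prefix "nefengal" already present; 2 new (s, o)
  "nefenkapami" → prefix "nefen" already present; 6 new (k, a, p, a, m, i)
  "nefenmi" → prefix "nefen" already present; 2 new (m, i)
  "nefentorsar" → prefix "nefen" already present; 6 new (t, o, r, s, a, r)
  "linlulin" → 8 new (l, i, n, l, u, l, i, n)
  "nefenvi" → prefix "nefen" already present; 2 new (v, i)
  "nefendelu" → prefix "nefen" already present; 4 new (d, e, l, u)
  "nefengalroro" → prefix "nefengal" already present; 4 new (r, o, r, o)
  "nefenvenrun" → prefix "nefenv" already present; 5 new (e, n, r, u, n)
  "nefenvenlin" → prefix "nefenven" already present; 3 new (l, i, n)
  "bel" → 3 new (b, e, l)
  "nefenmilin" → prefix "nefenmi" already present; 3 new (l, i, n)
Total nodes = 7 + 4 + 3 + 2 + 2 + 6 + 2 + 6 + 8 + 2 + 4 + 4 + 5 + 3 + 3 + 3 = 64

64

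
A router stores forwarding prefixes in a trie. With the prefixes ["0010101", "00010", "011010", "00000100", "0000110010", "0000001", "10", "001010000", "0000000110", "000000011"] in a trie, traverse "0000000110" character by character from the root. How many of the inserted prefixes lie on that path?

2

Walk "0000000110" from the root; an end-of-word marker is hit whenever a stored word is a prefix of "0000000110".
Prefixes of the query that are stored words: "000000011", "0000000110"
Count: 2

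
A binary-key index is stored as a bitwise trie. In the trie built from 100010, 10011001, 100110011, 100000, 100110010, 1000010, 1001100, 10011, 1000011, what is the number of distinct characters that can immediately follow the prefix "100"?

The children of the "100" node are the distinct next characters among strings starting with "100".
Distinct next characters after "100": 0, 1.
That node has 2 child edges.

2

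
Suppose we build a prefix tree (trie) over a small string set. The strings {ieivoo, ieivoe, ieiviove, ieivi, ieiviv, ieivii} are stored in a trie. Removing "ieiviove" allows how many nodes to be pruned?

Walk "ieiviove" from the leaf back toward the root, removing each node that no remaining word uses.
The suffix "ove" (3 nodes) is used only by "ieiviove"; the node for "ieivi" still has the child "v", so pruning stops there.
Nodes removed: 3

3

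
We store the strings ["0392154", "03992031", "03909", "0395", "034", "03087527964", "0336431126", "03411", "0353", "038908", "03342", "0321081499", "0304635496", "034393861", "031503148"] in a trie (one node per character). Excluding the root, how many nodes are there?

Insert word by word; a character creates a node only if that edge doesn't already exist:
  "0392154" → 7 new (0, 3, 9, 2, 1, 5, 4)
  "03992031" → prefix "039" already present; 5 new (9, 2, 0, 3, 1)
  "03909" → prefix "039" already present; 2 new (0, 9)
  "0395" → prefix "039" already present; 1 new (5)
  "034" → prefix "03" already present; 1 new (4)
  "03087527964" → prefix "03" already present; 9 new (0, 8, 7, 5, 2, 7, 9, 6, 4)
  "0336431126" → prefix "03" already present; 8 new (3, 6, 4, 3, 1, 1, 2, 6)
  "03411" → prefix "034" already present; 2 new (1, 1)
  "0353" → prefix "03" already present; 2 new (5, 3)
  "038908" → prefix "03" already present; 4 new (8, 9, 0, 8)
  "03342" → prefix "033" already present; 2 new (4, 2)
  "0321081499" → prefix "03" already present; 8 new (2, 1, 0, 8, 1, 4, 9, 9)
  "0304635496" → prefix "030" already present; 7 new (4, 6, 3, 5, 4, 9, 6)
  "034393861" → prefix "034" already present; 6 new (3, 9, 3, 8, 6, 1)
  "031503148" → prefix "03" already present; 7 new (1, 5, 0, 3, 1, 4, 8)
Total nodes = 7 + 5 + 2 + 1 + 1 + 9 + 8 + 2 + 2 + 4 + 2 + 8 + 7 + 6 + 7 = 71

71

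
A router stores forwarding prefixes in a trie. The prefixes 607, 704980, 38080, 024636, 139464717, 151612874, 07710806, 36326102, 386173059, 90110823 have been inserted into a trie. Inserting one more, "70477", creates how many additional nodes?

The longest prefix of "70477" already in the trie is "704" (length 3).
So 5 − 3 = 2 new nodes.

2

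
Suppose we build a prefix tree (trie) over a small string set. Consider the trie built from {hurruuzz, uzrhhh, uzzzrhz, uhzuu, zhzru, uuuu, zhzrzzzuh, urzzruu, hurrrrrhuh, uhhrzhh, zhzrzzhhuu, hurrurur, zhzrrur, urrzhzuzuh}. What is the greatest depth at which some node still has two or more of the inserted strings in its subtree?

6

Look for the deepest trie node that still has at least two words in its subtree.
e.g. "zhzrzzhhuu" and "zhzrzzzuh" share the prefix "zhzrzz" of length 6; no pair shares a longer one.
Longest shared-prefix length: 6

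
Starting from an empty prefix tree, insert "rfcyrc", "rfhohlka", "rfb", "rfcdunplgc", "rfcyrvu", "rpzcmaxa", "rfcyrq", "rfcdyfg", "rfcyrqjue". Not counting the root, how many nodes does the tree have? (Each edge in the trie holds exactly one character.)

Trace insertions, counting only characters that open a new branch:
  "rfcyrc" → 6 new (r, f, c, y, r, c)
  "rfhohlka" → prefix "rf" already present; 6 new (h, o, h, l, k, a)
  "rfb" → prefix "rf" already present; 1 new (b)
  "rfcdunplgc" → prefix "rfc" already present; 7 new (d, u, n, p, l, g, c)
  "rfcyrvu" → prefix "rfcyr" already present; 2 new (v, u)
  "rpzcmaxa" → prefix "r" already present; 7 new (p, z, c, m, a, x, a)
  "rfcyrq" → prefix "rfcyr" already present; 1 new (q)
  "rfcdyfg" → prefix "rfcd" already present; 3 new (y, f, g)
  "rfcyrqjue" → prefix "rfcyrq" already present; 3 new (j, u, e)
Total nodes = 6 + 6 + 1 + 7 + 2 + 7 + 1 + 3 + 3 = 36

36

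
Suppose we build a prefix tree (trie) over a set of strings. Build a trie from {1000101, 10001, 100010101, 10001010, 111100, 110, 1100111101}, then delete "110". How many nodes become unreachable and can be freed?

0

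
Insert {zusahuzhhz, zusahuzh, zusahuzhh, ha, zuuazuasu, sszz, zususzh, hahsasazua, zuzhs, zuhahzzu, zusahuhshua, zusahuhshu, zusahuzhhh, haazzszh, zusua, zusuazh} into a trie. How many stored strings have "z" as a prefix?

Walk to "z"; the words in its subtree are exactly those with that prefix.
Words under "z": zuhahzzu, zusahuhshu, zusahuhshua, zusahuzh, zusahuzhh, zusahuzhhh, zusahuzhhz, zusua, zusuazh, zususzh, zuuazuasu, zuzhs
Count: 12

12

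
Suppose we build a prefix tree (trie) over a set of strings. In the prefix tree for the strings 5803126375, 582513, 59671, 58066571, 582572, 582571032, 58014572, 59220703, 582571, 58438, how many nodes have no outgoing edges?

A leaf is a node with no children — equivalently, the end of a word that is not a proper prefix of any other stored word.
Those words: "58014572", "5803126375", "58066571", "582513", "582571032", "582572", "58438", "59220703", "59671"
Leaf count: 9

9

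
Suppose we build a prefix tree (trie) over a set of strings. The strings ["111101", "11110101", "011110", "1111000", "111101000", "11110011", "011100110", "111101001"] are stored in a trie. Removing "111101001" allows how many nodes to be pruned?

A node on "111101001"'s path can go only if nothing else ends at it or branches off below it.
The suffix "1" (1 node) is used only by "111101001"; the node for "11110100" still has the child "0", so pruning stops there.
Nodes removed: 1

1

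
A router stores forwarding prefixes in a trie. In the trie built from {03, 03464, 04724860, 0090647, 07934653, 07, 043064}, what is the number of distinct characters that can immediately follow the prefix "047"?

Walk "047" from the root, arriving at one node.
Distinct next characters after "047": 2.
That node has 1 child edge.

1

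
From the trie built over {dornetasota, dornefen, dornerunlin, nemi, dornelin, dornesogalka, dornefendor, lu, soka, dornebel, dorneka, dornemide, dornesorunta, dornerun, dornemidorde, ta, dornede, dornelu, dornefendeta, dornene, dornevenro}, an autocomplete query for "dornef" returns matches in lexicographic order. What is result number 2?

DFS of the "dornef" subtree visits, in order: "dornefen", "dornefendeta", "dornefendor"
Position 2: dornefendeta

dornefendeta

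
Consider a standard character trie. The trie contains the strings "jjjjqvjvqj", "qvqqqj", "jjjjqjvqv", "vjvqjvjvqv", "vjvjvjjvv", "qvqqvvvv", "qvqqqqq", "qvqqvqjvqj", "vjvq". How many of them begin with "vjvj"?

1

Filter for entries beginning with "vjvj":
Matches: "vjvjvjjvv"
Count: 1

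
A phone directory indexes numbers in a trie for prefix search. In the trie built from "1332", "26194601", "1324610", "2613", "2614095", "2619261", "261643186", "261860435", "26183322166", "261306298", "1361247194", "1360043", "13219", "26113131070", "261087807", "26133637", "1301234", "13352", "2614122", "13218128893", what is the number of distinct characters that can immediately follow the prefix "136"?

2

Walk "136" from the root, arriving at one node.
Characters that immediately follow "136" among the stored strings: {0, 1}.
That node has 2 child edges.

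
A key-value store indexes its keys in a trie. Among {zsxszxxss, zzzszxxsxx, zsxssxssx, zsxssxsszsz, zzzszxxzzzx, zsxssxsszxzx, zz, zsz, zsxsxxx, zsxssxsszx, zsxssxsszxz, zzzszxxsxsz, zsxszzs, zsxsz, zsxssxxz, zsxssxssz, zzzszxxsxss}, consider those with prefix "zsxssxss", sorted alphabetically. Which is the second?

zsxssxssz

DFS of the "zsxssxss" subtree visits, in order: "zsxssxssx", "zsxssxssz", "zsxssxsszsz", "zsxssxsszx", "zsxssxsszxz", "zsxssxsszxzx"
Position 2: zsxssxssz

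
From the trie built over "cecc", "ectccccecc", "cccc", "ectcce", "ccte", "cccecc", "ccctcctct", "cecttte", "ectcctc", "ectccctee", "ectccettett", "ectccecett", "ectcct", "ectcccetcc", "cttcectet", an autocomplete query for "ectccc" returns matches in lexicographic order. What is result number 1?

ectccccecc

DFS of the "ectccc" subtree visits, in order: "ectccccecc", "ectcccetcc", "ectccctee"
The 1st is ectccccecc.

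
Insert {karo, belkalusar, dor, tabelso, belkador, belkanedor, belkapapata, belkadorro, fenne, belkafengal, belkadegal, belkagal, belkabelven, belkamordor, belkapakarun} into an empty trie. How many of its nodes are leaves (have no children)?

Leaves are exactly the stored words that no other stored word extends.
Those words: "belkabelven", "belkadegal", "belkadorro", "belkafengal", "belkagal", "belkalusar", "belkamordor", "belkanedor", "belkapakarun", "belkapapata", "dor", "fenne", "karo", "tabelso"
Leaf count: 14

14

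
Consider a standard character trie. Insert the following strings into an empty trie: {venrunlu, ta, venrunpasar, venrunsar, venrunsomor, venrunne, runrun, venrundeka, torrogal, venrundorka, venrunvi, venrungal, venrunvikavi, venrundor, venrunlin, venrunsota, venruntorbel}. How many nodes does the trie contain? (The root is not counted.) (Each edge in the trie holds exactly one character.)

Insert word by word; a character creates a node only if that edge doesn't already exist:
  "venrunlu" → 8 new (v, e, n, r, u, n, l, u)
  "ta" → 2 new (t, a)
  "venrunpasar" → prefix "venrun" already present; 5 new (p, a, s, a, r)
  "venrunsar" → prefix "venrun" already present; 3 new (s, a, r)
  "venrunsomor" → prefix "venruns" already present; 4 new (o, m, o, r)
  "venrunne" → prefix "venrun" already present; 2 new (n, e)
  "runrun" → 6 new (r, u, n, r, u, n)
  "venrundeka" → prefix "venrun" already present; 4 new (d, e, k, a)
  "torrogal" → prefix "t" already present; 7 new (o, r, r, o, g, a, l)
  "venrundorka" → prefix "venrund" already present; 4 new (o, r, k, a)
  "venrunvi" → prefix "venrun" already present; 2 new (v, i)
  "venrungal" → prefix "venrun" already present; 3 new (g, a, l)
  "venrunvikavi" → prefix "venrunvi" already present; 4 new (k, a, v, i)
  "venrundor" → prefix "venrundor" already present; 0 new (none)
  "venrunlin" → prefix "venrunl" already present; 2 new (i, n)
  "venrunsota" → prefix "venrunso" already present; 2 new (t, a)
  "venruntorbel" → prefix "venrun" already present; 6 new (t, o, r, b, e, l)
Total nodes = 8 + 2 + 5 + 3 + 4 + 2 + 6 + 4 + 7 + 4 + 2 + 3 + 4 + 0 + 2 + 2 + 6 = 64

64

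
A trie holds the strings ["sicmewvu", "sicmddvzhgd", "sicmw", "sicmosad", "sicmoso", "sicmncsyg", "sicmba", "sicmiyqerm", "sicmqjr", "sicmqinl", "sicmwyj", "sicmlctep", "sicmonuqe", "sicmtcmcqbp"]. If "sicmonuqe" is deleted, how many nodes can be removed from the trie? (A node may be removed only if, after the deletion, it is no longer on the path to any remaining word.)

Walk "sicmonuqe" from the leaf back toward the root, removing each node that no remaining word uses.
The suffix "nuqe" (4 nodes) is used only by "sicmonuqe"; the node for "sicmo" still has the child "s", so pruning stops there.
Nodes removed: 4

4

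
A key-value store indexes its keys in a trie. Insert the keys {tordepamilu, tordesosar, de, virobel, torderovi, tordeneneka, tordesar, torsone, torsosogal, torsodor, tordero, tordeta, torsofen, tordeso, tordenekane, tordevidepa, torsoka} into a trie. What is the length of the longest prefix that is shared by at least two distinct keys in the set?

Look for the deepest trie node that still has at least two words in its subtree.
e.g. "tordenekane" and "tordeneneka" share the prefix "tordene" of length 7; no pair shares a longer one.
Longest shared-prefix length: 7

7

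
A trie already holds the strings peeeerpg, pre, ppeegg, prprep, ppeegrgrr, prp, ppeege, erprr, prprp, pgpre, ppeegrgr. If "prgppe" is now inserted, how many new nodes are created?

The longest prefix of "prgppe" already in the trie is "pr" (length 2).
New nodes needed: |"prgppe"| − 2 = 6 − 2 = 4.

4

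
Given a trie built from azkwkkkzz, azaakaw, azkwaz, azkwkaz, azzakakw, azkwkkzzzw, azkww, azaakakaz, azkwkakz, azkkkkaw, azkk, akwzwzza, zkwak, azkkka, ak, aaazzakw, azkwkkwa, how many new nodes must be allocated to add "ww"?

2

No existing word starts with "w", so every character of "ww" needs a new node.
2 − 0 = 2 new nodes.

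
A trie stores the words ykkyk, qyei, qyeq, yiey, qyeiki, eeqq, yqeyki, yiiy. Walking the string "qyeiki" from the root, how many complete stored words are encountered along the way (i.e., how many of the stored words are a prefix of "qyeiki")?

Check each prefix of "qyeiki" against the stored set — each match is an end-marker on the path.
Prefixes of the query that are stored words: "qyei", "qyeiki"
Count: 2

2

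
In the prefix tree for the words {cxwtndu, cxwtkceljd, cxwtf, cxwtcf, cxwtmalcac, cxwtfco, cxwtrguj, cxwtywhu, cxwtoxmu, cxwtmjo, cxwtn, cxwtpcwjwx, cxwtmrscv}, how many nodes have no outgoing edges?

11

A leaf is a node with no children — equivalently, the end of a word that is not a proper prefix of any other stored word.
Those words: "cxwtcf", "cxwtfco", "cxwtkceljd", "cxwtmalcac", "cxwtmjo", "cxwtmrscv", "cxwtndu", "cxwtoxmu", "cxwtpcwjwx", "cxwtrguj", "cxwtywhu"
Leaf count: 11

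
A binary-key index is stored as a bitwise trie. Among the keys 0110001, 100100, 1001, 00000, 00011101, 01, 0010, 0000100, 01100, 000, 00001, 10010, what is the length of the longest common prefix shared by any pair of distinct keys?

5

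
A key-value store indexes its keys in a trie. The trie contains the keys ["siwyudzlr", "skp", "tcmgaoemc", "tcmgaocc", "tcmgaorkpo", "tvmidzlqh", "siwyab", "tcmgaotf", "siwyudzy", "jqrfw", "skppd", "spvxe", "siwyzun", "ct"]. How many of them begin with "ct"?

1

Walk to "ct"; the words in its subtree are exactly those with that prefix.
Matches: "ct"
Count: 1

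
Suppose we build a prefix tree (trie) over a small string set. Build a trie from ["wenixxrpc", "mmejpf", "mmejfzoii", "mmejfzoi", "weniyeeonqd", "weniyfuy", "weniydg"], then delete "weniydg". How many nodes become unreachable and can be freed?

2

Walk "weniydg" from the leaf back toward the root, removing each node that no remaining word uses.
The suffix "dg" (2 nodes) is used only by "weniydg"; the node for "weniy" still has the child "e", so pruning stops there.
Nodes removed: 2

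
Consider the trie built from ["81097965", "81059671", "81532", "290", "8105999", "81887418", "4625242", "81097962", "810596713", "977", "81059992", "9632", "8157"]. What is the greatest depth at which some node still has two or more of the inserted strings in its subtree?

8

Equivalently: take the maximum, over all pairs, of their longest common prefix length.
e.g. "81059671" and "810596713" share the prefix "81059671" of length 8; no pair shares a longer one.
Longest shared-prefix length: 8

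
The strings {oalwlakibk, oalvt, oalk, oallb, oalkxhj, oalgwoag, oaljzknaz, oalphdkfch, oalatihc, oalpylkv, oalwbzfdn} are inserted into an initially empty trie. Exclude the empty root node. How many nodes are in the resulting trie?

Trace insertions, counting only characters that open a new branch:
  "oalwlakibk" → 10 new (o, a, l, w, l, a, k, i, b, k)
  "oalvt" → prefix "oal" already present; 2 new (v, t)
  "oalk" → prefix "oal" already present; 1 new (k)
  "oallb" → prefix "oal" already present; 2 new (l, b)
  "oalkxhj" → prefix "oalk" already present; 3 new (x, h, j)
  "oalgwoag" → prefix "oal" already present; 5 new (g, w, o, a, g)
  "oaljzknaz" → prefix "oal" already present; 6 new (j, z, k, n, a, z)
  "oalphdkfch" → prefix "oal" already present; 7 new (p, h, d, k, f, c, h)
  "oalatihc" → prefix "oal" already present; 5 new (a, t, i, h, c)
  "oalpylkv" → prefix "oalp" already present; 4 new (y, l, k, v)
  "oalwbzfdn" → prefix "oalw" already present; 5 new (b, z, f, d, n)
Total nodes = 10 + 2 + 1 + 2 + 3 + 5 + 6 + 7 + 5 + 4 + 5 = 50

50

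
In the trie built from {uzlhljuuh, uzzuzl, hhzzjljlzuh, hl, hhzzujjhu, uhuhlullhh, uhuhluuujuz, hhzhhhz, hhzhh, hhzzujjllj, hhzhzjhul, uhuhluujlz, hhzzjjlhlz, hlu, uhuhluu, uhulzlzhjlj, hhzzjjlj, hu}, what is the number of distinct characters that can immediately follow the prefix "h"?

3

Follow the path "h" to its node, then look at its outgoing edges.
Distinct next characters after "h": h, l, u.
That node has 3 child edges.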